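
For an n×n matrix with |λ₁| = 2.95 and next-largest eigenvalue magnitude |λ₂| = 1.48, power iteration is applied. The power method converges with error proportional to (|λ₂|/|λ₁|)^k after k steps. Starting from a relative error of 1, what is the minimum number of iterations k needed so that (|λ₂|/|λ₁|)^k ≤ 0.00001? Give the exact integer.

17

|λ₂/λ₁| = 1.48/2.95 = 0.50169
Need k ≥ ln(0.00001) / ln(0.50169) = -11.5129 / -0.6898 ≈ 16.691
Smallest integer k satisfying the bound: 17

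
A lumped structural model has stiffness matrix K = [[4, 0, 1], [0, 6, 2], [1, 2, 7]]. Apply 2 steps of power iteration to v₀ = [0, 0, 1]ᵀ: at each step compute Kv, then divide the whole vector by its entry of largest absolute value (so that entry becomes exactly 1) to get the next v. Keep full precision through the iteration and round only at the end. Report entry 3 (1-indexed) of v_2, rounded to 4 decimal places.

1.0000

Kv0 = (1.00000, 2.00000, 7.00000); divide by 7.00000 → v1 = (0.14286, 0.28571, 1.00000)
Kv1 = (1.57143, 3.71429, 7.71429); divide by 7.71429 → v2 = (0.20370, 0.48148, 1.00000)
Requested entry of v2: 54/54 = 1.0000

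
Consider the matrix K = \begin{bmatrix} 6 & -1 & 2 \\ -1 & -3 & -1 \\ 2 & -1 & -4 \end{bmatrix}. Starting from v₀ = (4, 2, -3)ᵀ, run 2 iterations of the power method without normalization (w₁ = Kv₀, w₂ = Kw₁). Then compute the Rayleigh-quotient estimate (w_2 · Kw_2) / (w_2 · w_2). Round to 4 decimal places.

4.6392

w1 = Kv₀ = (6·4 + (-1)·2 + 2·(-3); (-1)·4 + (-3)·2 + (-1)·(-3); 2·4 + (-1)·2 + (-4)·(-3)) = (16, -7, 18)
w2 = Kw1 = (6·16 + (-1)·(-7) + 2·18; (-1)·16 + (-3)·(-7) + (-1)·18; 2·16 + (-1)·(-7) + (-4)·18) = (139, -13, -33)
Kw2 = (781, -67, 423)
w2·Kw2 = 139·781 + (-13)·(-67) + (-33)·423 = 95471; w2·w2 = 139·139 + (-13)·(-13) + (-33)·(-33) = 20579
λ ≈ 95471/20579 = 4.6392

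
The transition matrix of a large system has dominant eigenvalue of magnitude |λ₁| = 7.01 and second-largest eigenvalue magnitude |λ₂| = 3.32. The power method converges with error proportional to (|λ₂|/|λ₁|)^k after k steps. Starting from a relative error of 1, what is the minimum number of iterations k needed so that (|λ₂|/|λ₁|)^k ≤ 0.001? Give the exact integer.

10

|λ₂/λ₁| = 3.32/7.01 = 0.47361
Need k ≥ ln(0.001) / ln(0.47361) = -6.9078 / -0.7474 ≈ 9.243
Smallest integer k satisfying the bound: 10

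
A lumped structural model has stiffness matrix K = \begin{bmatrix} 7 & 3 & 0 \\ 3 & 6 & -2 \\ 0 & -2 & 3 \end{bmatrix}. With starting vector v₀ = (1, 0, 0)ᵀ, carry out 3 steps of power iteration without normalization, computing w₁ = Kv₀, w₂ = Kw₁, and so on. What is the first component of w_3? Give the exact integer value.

523

w1 = Kv₀ = (7·1 + 3·0 + 0·0; 3·1 + 6·0 + (-2)·0; 0·1 + (-2)·0 + 3·0) = (7, 3, 0)
w2 = Kw1 = (7·7 + 3·3 + 0·0; 3·7 + 6·3 + (-2)·0; 0·7 + (-2)·3 + 3·0) = (58, 39, -6)
w3 = Kw2 = (523, 420, -96)
The requested component of w3 is 523.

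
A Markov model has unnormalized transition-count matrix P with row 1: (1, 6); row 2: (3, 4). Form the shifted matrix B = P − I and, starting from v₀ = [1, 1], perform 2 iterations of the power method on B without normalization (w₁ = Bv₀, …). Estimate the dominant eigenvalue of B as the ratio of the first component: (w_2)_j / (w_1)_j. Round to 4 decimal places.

6.0000

B = P − I has rows (0, 6); (3, 3)
w1 = Bv₀ = (6, 6)
w2 = Bw1 = (36, 36)
Ratio: 36/6 = 6.0000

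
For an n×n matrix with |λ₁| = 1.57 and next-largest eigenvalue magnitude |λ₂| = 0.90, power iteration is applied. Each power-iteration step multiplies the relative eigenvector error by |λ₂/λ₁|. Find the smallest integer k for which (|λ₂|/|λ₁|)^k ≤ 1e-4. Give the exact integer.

17

|λ₂/λ₁| = 0.90/1.57 = 0.57325
Need k ≥ ln(1e-4) / ln(0.57325) = -9.2103 / -0.5564 ≈ 16.552
Smallest integer k satisfying the bound: 17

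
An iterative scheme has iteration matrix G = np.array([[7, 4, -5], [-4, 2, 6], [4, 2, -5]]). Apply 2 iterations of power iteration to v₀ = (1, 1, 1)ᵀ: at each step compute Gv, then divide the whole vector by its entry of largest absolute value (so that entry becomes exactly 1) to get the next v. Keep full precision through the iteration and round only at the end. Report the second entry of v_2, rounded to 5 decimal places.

-0.18868

Gv0 = (6.000000, 4.000000, 1.000000); divide by 6.000000 → v1 = (1.000000, 0.666667, 0.166667)
Gv1 = (8.833333, -1.666667, 4.500000); divide by 8.833333 → v2 = (1.000000, -0.188679, 0.509434)
Requested entry of v2: -10/53 = -0.18868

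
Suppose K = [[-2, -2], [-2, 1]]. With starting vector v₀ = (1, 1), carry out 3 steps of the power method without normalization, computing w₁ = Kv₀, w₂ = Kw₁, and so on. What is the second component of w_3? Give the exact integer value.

w1 = Kv₀ = ((-2)·1 + (-2)·1; (-2)·1 + 1·1) = (-4, -1)
w2 = Kw1 = ((-2)·(-4) + (-2)·(-1); (-2)·(-4) + 1·(-1)) = (10, 7)
w3 = Kw2 = (-34, -13)
The requested component of w3 is -13.

-13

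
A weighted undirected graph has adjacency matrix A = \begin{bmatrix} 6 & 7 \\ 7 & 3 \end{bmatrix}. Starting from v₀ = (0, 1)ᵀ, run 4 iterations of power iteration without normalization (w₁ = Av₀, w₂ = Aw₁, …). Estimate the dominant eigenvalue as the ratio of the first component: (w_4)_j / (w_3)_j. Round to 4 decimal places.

w1 = Av₀ = (6·0 + 7·1; 7·0 + 3·1) = (7, 3)
w2 = Aw1 = (6·7 + 7·3; 7·7 + 3·3) = (63, 58)
w3 = Aw2 = (784, 615)
w4 = Aw3 = (9009, 7333)
Ratio at component: 9009 / 784 = 11.4911

11.4911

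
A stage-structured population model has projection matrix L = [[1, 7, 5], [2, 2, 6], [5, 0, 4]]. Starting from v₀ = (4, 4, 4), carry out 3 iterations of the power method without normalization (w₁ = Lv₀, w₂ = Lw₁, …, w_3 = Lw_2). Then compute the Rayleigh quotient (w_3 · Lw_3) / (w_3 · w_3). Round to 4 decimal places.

w1 = Lv₀ = (1·4 + 7·4 + 5·4; 2·4 + 2·4 + 6·4; 5·4 + 0·4 + 4·4) = (52, 40, 36)
w2 = Lw1 = (1·52 + 7·40 + 5·36; 2·52 + 2·40 + 6·36; 5·52 + 0·40 + 4·36) = (512, 400, 404)
w3 = Lw2 = (5332, 4248, 4176)
Lw3 = (55948, 44216, 43364)
w3·Lw3 = 5332·55948 + 4248·44216 + 4176·43364 = 667232368; w3·w3 = 5332·5332 + 4248·4248 + 4176·4176 = 63914704
λ ≈ 667232368/63914704 = 10.4394

λ ≈ 10.4394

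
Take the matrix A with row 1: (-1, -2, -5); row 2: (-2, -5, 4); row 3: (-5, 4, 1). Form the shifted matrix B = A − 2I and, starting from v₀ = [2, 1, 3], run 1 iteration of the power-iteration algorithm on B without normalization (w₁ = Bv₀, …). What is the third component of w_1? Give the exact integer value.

-9

B = A − 2I has rows (-3, -2, -5); (-2, -7, 4); (-5, 4, -1)
w1 = Bv₀ = ((-3)·2 + (-2)·1 + (-5)·3; (-2)·2 + (-7)·1 + 4·3; (-5)·2 + 4·1 + (-1)·3) = (-23, 1, -9)
Requested component of w1: -9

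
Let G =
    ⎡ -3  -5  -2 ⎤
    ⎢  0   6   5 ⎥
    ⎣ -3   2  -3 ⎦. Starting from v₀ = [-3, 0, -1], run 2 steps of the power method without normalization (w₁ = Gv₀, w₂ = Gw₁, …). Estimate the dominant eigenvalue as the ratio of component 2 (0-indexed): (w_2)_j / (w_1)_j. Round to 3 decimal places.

-6.583

w1 = Gv₀ = ((-3)·(-3) + (-5)·0 + (-2)·(-1); 0·(-3) + 6·0 + 5·(-1); (-3)·(-3) + 2·0 + (-3)·(-1)) = (11, -5, 12)
w2 = Gw1 = ((-3)·11 + (-5)·(-5) + (-2)·12; 0·11 + 6·(-5) + 5·12; (-3)·11 + 2·(-5) + (-3)·12) = (-32, 30, -79)
Ratio at component: -79 / 12 = -6.583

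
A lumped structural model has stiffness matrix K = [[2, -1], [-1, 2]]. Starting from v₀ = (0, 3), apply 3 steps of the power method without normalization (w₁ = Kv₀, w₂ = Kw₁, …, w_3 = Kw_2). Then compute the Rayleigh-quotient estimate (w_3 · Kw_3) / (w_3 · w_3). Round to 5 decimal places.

λ ≈ 2.99726

w1 = Kv₀ = (2·0 + (-1)·3; (-1)·0 + 2·3) = (-3, 6)
w2 = Kw1 = (2·(-3) + (-1)·6; (-1)·(-3) + 2·6) = (-12, 15)
w3 = Kw2 = (-39, 42)
Kw3 = (-120, 123)
w3·Kw3 = (-39)·(-120) + 42·123 = 9846; w3·w3 = (-39)·(-39) + 42·42 = 3285
λ ≈ 9846/3285 = 2.99726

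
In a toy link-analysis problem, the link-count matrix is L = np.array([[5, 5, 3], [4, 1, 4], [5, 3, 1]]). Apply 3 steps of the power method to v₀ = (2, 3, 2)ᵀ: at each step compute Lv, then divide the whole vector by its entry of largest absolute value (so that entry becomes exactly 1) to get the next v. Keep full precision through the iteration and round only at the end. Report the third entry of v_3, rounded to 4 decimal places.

0.7293

Lv0 = (31.00000, 19.00000, 21.00000); divide by 31.00000 → v1 = (1.00000, 0.61290, 0.67742)
Lv1 = (10.09677, 7.32258, 7.51613); divide by 10.09677 → v2 = (1.00000, 0.72524, 0.74441)
Lv2 = (10.85942, 7.70288, 7.92013); divide by 10.85942 → v3 = (1.00000, 0.70933, 0.72933)
Requested entry of v3: 2479/3399 = 0.7293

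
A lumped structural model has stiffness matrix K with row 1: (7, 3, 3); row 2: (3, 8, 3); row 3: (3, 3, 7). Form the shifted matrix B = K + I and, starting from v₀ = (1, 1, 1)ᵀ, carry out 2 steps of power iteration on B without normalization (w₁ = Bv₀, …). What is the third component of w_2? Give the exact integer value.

199

B = K + I has rows (8, 3, 3); (3, 9, 3); (3, 3, 8)
w1 = Bv₀ = (14, 15, 14)
w2 = Bw1 = (199, 219, 199)
Requested component of w2: 199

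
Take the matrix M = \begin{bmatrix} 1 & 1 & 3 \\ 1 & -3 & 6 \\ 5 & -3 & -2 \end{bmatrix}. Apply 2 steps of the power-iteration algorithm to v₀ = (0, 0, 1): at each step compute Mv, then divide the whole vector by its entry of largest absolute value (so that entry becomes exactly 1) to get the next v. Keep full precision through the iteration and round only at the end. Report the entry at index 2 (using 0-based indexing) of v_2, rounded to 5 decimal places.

-0.03704

Mv0 = (3.000000, 6.000000, -2.000000); divide by 6.000000 → v1 = (0.500000, 1.000000, -0.333333)
Mv1 = (0.500000, -4.500000, 0.166667); divide by -4.500000 → v2 = (-0.111111, 1.000000, -0.037037)
Requested entry of v2: 1/-27 = -0.03704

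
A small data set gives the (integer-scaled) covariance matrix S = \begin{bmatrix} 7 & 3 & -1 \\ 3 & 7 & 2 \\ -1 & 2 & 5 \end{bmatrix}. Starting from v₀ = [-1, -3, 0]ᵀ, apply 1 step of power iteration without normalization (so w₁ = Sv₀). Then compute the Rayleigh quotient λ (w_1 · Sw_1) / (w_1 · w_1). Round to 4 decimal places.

w1 = Sv₀ = (-16, -24, -5)
Sw1 = (-179, -226, -57)
w1·Sw1 = (-16)·(-179) + (-24)·(-226) + (-5)·(-57) = 8573; w1·w1 = (-16)·(-16) + (-24)·(-24) + (-5)·(-5) = 857
λ ≈ 8573/857 = 10.0035

λ ≈ 10.0035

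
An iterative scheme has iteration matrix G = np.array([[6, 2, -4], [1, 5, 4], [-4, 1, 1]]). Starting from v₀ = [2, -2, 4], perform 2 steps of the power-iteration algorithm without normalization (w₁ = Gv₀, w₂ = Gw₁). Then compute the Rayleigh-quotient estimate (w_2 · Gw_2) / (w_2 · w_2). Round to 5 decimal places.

w1 = Gv₀ = (-8, 8, -6)
w2 = Gw1 = (-8, 8, 34)
Gw2 = (-168, 168, 74)
w2·Gw2 = (-8)·(-168) + 8·168 + 34·74 = 5204; w2·w2 = (-8)·(-8) + 8·8 + 34·34 = 1284
λ ≈ 5204/1284 = 4.05296

4.05296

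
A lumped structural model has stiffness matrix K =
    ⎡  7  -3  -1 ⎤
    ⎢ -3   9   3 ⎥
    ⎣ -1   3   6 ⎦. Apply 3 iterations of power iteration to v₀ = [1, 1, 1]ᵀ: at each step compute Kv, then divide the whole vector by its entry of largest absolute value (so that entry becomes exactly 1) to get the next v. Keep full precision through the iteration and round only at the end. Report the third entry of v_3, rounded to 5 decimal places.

Kv0 = (3.000000, 9.000000, 8.000000); divide by 9.000000 → v1 = (0.333333, 1.000000, 0.888889)
Kv1 = (-1.555556, 10.666667, 8.000000); divide by 10.666667 → v2 = (-0.145833, 1.000000, 0.750000)
Kv2 = (-4.770833, 11.687500, 7.645833); divide by 11.687500 → v3 = (-0.408200, 1.000000, 0.654189)
Requested entry of v3: 734/1122 = 0.65419

0.65419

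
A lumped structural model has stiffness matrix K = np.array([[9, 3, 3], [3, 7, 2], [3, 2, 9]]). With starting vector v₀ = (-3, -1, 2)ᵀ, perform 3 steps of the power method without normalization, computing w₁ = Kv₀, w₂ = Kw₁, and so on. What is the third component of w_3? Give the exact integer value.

-1274

w1 = Kv₀ = (-24, -12, 7)
w2 = Kw1 = (-231, -142, -33)
w3 = Kw2 = (-2604, -1753, -1274)
The requested component of w3 is -1274.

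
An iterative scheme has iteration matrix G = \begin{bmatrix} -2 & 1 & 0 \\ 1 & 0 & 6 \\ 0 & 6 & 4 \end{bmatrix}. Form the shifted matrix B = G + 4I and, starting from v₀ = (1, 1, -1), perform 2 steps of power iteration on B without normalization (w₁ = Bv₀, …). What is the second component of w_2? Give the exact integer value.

B = G + 4I has rows (2, 1, 0); (1, 4, 6); (0, 6, 8)
w1 = Bv₀ = (3, -1, -2)
w2 = Bw1 = (5, -13, -22)
Requested component of w2: -13

-13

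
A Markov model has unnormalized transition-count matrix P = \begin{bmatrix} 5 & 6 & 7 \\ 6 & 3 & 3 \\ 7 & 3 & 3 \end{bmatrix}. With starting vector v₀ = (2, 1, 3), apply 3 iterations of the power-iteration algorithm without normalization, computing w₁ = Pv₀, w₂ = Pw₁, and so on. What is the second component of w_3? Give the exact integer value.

5409

w1 = Pv₀ = (5·2 + 6·1 + 7·3; 6·2 + 3·1 + 3·3; 7·2 + 3·1 + 3·3) = (37, 24, 26)
w2 = Pw1 = (5·37 + 6·24 + 7·26; 6·37 + 3·24 + 3·26; 7·37 + 3·24 + 3·26) = (511, 372, 409)
w3 = Pw2 = (7650, 5409, 5920)
The requested component of w3 is 5409.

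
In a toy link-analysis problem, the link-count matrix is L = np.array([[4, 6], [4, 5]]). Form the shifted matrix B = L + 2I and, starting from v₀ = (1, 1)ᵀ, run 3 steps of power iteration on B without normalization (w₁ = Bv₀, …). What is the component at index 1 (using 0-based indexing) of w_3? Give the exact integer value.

1427

B = L + 2I has rows (6, 6); (4, 7)
w1 = Bv₀ = (6·1 + 6·1; 4·1 + 7·1) = (12, 11)
w2 = Bw1 = (6·12 + 6·11; 4·12 + 7·11) = (138, 125)
w3 = Bw2 = (1578, 1427)
Requested component of w3: 1427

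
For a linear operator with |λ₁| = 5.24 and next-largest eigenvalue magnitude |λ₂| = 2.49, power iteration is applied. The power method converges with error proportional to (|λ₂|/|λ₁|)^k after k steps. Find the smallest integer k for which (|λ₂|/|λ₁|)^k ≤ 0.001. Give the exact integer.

|λ₂/λ₁| = 2.49/5.24 = 0.47519
Need k ≥ ln(0.001) / ln(0.47519) = -6.9078 / -0.7440 ≈ 9.284
Smallest integer k satisfying the bound: 10

10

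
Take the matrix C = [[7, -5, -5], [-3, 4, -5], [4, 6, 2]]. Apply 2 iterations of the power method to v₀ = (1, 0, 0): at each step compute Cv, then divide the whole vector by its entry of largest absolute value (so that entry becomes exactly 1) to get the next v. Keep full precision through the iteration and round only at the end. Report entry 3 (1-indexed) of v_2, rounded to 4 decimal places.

Cv0 = (7.00000, -3.00000, 4.00000); divide by 7.00000 → v1 = (1.00000, -0.42857, 0.57143)
Cv1 = (6.28571, -7.57143, 2.57143); divide by -7.57143 → v2 = (-0.83019, 1.00000, -0.33962)
Requested entry of v2: 18/-53 = -0.3396

-0.3396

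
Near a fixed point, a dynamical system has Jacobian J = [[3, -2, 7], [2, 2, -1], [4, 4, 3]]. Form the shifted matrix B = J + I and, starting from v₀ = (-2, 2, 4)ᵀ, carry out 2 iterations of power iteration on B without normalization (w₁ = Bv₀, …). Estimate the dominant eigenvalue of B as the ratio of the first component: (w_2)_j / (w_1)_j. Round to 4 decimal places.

11.2500

B = J + I has rows (4, -2, 7); (2, 3, -1); (4, 4, 4)
w1 = Bv₀ = (4·(-2) + (-2)·2 + 7·4; 2·(-2) + 3·2 + (-1)·4; 4·(-2) + 4·2 + 4·4) = (16, -2, 16)
w2 = Bw1 = (4·16 + (-2)·(-2) + 7·16; 2·16 + 3·(-2) + (-1)·16; 4·16 + 4·(-2) + 4·16) = (180, 10, 120)
Ratio: 180/16 = 11.2500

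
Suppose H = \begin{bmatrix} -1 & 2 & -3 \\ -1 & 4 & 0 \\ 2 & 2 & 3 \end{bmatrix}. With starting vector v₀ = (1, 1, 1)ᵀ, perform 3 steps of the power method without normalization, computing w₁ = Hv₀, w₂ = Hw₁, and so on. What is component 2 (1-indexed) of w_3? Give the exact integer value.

w1 = Hv₀ = ((-1)·1 + 2·1 + (-3)·1; (-1)·1 + 4·1 + 0·1; 2·1 + 2·1 + 3·1) = (-2, 3, 7)
w2 = Hw1 = ((-1)·(-2) + 2·3 + (-3)·7; (-1)·(-2) + 4·3 + 0·7; 2·(-2) + 2·3 + 3·7) = (-13, 14, 23)
w3 = Hw2 = (-28, 69, 71)
The requested component of w3 is 69.

69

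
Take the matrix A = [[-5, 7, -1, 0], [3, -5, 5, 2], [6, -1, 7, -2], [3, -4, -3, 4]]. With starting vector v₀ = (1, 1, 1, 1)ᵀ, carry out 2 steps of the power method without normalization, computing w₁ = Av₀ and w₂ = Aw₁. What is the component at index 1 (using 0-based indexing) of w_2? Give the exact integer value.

28

w1 = Av₀ = ((-5)·1 + 7·1 + (-1)·1 + 0·1; 3·1 + (-5)·1 + 5·1 + 2·1; 6·1 + (-1)·1 + 7·1 + (-2)·1; 3·1 + (-4)·1 + (-3)·1 + 4·1) = (1, 5, 10, 0)
w2 = Aw1 = ((-5)·1 + 7·5 + (-1)·10 + 0·0; 3·1 + (-5)·5 + 5·10 + 2·0; 6·1 + (-1)·5 + 7·10 + (-2)·0; 3·1 + (-4)·5 + (-3)·10 + 4·0) = (20, 28, 71, -47)
The requested component of w2 is 28.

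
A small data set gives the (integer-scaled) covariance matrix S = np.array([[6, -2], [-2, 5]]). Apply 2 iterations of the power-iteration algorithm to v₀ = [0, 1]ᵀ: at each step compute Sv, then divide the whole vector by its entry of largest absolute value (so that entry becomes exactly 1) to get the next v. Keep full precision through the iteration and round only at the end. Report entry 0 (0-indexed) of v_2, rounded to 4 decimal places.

-0.7586

Sv0 = (-2.00000, 5.00000); divide by 5.00000 → v1 = (-0.40000, 1.00000)
Sv1 = (-4.40000, 5.80000); divide by 5.80000 → v2 = (-0.75862, 1.00000)
Requested entry of v2: -22/29 = -0.7586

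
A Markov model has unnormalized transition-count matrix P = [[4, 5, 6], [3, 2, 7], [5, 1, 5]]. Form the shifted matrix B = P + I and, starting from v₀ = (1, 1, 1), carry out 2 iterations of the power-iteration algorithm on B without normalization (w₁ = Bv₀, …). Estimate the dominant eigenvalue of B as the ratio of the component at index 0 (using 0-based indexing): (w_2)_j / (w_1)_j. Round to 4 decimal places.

μ ≈ 13.5625

B = P + I has rows (5, 5, 6); (3, 3, 7); (5, 1, 6)
w1 = Bv₀ = (5·1 + 5·1 + 6·1; 3·1 + 3·1 + 7·1; 5·1 + 1·1 + 6·1) = (16, 13, 12)
w2 = Bw1 = (5·16 + 5·13 + 6·12; 3·16 + 3·13 + 7·12; 5·16 + 1·13 + 6·12) = (217, 171, 165)
Ratio: 217/16 = 13.5625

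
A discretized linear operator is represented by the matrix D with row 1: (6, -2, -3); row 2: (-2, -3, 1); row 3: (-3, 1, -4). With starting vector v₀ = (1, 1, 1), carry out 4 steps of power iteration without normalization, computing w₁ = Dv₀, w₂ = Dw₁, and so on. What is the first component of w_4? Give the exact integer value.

1396

w1 = Dv₀ = (1, -4, -6)
w2 = Dw1 = (32, 4, 17)
w3 = Dw2 = (133, -59, -160)
w4 = Dw3 = (1396, -249, 182)
The requested component of w4 is 1396.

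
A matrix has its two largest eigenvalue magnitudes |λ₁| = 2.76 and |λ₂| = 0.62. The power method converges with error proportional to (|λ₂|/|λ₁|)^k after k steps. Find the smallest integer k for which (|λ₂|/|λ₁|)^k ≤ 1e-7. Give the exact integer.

|λ₂/λ₁| = 0.62/2.76 = 0.22464
Need k ≥ ln(1e-7) / ln(0.22464) = -16.1181 / -1.4933 ≈ 10.794
Smallest integer k satisfying the bound: 11

11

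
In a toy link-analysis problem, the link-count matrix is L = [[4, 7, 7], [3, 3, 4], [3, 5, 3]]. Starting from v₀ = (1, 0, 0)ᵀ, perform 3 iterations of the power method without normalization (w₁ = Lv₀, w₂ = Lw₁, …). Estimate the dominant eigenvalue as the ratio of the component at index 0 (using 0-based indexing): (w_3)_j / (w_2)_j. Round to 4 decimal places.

λ ≈ 12.3276

w1 = Lv₀ = (4·1 + 7·0 + 7·0; 3·1 + 3·0 + 4·0; 3·1 + 5·0 + 3·0) = (4, 3, 3)
w2 = Lw1 = (4·4 + 7·3 + 7·3; 3·4 + 3·3 + 4·3; 3·4 + 5·3 + 3·3) = (58, 33, 36)
w3 = Lw2 = (715, 417, 447)
Ratio at component: 715 / 58 = 12.3276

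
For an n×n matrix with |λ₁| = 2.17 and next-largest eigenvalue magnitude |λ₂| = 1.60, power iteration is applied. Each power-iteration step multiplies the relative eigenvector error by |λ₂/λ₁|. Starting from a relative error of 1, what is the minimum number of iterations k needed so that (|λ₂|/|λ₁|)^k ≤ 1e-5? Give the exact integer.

38

|λ₂/λ₁| = 1.60/2.17 = 0.73733
Need k ≥ ln(1e-5) / ln(0.73733) = -11.5129 / -0.3047 ≈ 37.782
Smallest integer k satisfying the bound: 38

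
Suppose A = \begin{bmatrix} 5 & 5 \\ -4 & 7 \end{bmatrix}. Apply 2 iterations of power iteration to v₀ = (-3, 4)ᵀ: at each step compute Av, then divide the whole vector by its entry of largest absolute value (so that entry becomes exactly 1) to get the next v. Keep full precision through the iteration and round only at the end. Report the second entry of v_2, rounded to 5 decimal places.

Av0 = (5.000000, 40.000000); divide by 40.000000 → v1 = (0.125000, 1.000000)
Av1 = (5.625000, 6.500000); divide by 6.500000 → v2 = (0.865385, 1.000000)
Requested entry of v2: 260/260 = 1.00000

1.00000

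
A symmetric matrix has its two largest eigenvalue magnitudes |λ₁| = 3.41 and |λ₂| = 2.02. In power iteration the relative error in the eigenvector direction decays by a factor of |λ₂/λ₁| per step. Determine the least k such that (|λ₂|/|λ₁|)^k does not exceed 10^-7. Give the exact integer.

31

|λ₂/λ₁| = 2.02/3.41 = 0.59238
Need k ≥ ln(10^-7) / ln(0.59238) = -16.1181 / -0.5236 ≈ 30.782
Smallest integer k satisfying the bound: 31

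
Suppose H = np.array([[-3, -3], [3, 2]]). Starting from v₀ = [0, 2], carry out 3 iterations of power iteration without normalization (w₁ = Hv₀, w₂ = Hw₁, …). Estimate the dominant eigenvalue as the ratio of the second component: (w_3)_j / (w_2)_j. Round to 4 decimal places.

w1 = Hv₀ = ((-3)·0 + (-3)·2; 3·0 + 2·2) = (-6, 4)
w2 = Hw1 = ((-3)·(-6) + (-3)·4; 3·(-6) + 2·4) = (6, -10)
w3 = Hw2 = (12, -2)
Ratio at component: -2 / -10 = 0.2000

0.2000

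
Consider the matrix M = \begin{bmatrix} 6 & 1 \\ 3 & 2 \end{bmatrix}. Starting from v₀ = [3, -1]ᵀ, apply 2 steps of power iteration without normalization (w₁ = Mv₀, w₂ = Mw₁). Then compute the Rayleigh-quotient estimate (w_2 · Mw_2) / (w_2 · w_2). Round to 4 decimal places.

λ ≈ 6.7103

w1 = Mv₀ = (6·3 + 1·(-1); 3·3 + 2·(-1)) = (17, 7)
w2 = Mw1 = (6·17 + 1·7; 3·17 + 2·7) = (109, 65)
Mw2 = (719, 457)
w2·Mw2 = 109·719 + 65·457 = 108076; w2·w2 = 109·109 + 65·65 = 16106
λ ≈ 108076/16106 = 6.7103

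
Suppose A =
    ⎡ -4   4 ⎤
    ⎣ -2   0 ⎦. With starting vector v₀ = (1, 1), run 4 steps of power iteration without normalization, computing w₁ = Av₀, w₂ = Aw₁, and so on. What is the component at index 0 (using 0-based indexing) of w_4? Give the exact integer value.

w1 = Av₀ = (0, -2)
w2 = Aw1 = (-8, 0)
w3 = Aw2 = (32, 16)
w4 = Aw3 = (-64, -64)
The requested component of w4 is -64.

-64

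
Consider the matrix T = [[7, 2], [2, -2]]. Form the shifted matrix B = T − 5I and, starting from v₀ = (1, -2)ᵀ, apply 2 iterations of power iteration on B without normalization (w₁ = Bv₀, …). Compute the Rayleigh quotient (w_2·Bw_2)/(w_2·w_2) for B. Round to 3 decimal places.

B = T − 5I has rows (2, 2); (2, -7)
w1 = Bv₀ = (2·1 + 2·(-2); 2·1 + (-7)·(-2)) = (-2, 16)
w2 = Bw1 = (2·(-2) + 2·16; 2·(-2) + (-7)·16) = (28, -116)
Bw2 = (-176, 868)
w2·Bw2 = -105616; w2·w2 = 14240; μ ≈ -105616/14240 = -7.417

μ ≈ -7.417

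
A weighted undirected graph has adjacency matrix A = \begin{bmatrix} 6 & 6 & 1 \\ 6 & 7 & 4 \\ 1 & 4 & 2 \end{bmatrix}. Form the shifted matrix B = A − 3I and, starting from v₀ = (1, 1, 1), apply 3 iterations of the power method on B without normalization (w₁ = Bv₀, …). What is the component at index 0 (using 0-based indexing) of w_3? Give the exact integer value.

1208

B = A − 3I has rows (3, 6, 1); (6, 4, 4); (1, 4, -1)
w1 = Bv₀ = (3·1 + 6·1 + 1·1; 6·1 + 4·1 + 4·1; 1·1 + 4·1 + (-1)·1) = (10, 14, 4)
w2 = Bw1 = (3·10 + 6·14 + 1·4; 6·10 + 4·14 + 4·4; 1·10 + 4·14 + (-1)·4) = (118, 132, 62)
w3 = Bw2 = (1208, 1484, 584)
Requested component of w3: 1208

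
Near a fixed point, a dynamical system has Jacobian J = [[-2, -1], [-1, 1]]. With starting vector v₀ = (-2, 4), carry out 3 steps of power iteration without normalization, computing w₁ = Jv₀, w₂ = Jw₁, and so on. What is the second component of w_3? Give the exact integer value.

w1 = Jv₀ = ((-2)·(-2) + (-1)·4; (-1)·(-2) + 1·4) = (0, 6)
w2 = Jw1 = ((-2)·0 + (-1)·6; (-1)·0 + 1·6) = (-6, 6)
w3 = Jw2 = (6, 12)
The requested component of w3 is 12.

12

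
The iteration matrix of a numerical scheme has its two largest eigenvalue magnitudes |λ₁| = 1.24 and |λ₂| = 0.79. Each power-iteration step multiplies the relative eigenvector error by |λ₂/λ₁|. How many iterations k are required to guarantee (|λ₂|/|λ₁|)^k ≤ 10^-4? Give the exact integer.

|λ₂/λ₁| = 0.79/1.24 = 0.63710
Need k ≥ ln(10^-4) / ln(0.63710) = -9.2103 / -0.4508 ≈ 20.430
Smallest integer k satisfying the bound: 21

21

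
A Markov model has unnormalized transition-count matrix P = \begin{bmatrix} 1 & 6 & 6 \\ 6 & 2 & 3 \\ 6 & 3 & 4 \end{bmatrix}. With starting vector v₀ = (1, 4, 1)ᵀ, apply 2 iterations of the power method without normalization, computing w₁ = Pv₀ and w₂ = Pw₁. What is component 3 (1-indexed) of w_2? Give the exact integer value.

325

w1 = Pv₀ = (1·1 + 6·4 + 6·1; 6·1 + 2·4 + 3·1; 6·1 + 3·4 + 4·1) = (31, 17, 22)
w2 = Pw1 = (1·31 + 6·17 + 6·22; 6·31 + 2·17 + 3·22; 6·31 + 3·17 + 4·22) = (265, 286, 325)
The requested component of w2 is 325.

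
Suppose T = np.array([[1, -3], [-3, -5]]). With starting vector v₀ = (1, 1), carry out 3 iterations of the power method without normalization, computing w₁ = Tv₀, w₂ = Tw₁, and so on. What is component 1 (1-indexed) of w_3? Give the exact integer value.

-116

w1 = Tv₀ = (1·1 + (-3)·1; (-3)·1 + (-5)·1) = (-2, -8)
w2 = Tw1 = (1·(-2) + (-3)·(-8); (-3)·(-2) + (-5)·(-8)) = (22, 46)
w3 = Tw2 = (-116, -296)
The requested component of w3 is -116.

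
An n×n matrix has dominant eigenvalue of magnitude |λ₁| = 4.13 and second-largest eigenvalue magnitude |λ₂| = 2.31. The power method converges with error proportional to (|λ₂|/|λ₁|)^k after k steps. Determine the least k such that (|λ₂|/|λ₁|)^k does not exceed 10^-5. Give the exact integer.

20

|λ₂/λ₁| = 2.31/4.13 = 0.55932
Need k ≥ ln(10^-5) / ln(0.55932) = -11.5129 / -0.5810 ≈ 19.815
Smallest integer k satisfying the bound: 20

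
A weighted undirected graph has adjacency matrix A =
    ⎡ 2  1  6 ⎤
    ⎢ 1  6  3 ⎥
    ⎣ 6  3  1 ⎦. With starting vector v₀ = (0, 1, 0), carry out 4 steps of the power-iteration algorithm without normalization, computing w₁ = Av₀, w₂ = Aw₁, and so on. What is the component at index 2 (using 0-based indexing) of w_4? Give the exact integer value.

w1 = Av₀ = (2·0 + 1·1 + 6·0; 1·0 + 6·1 + 3·0; 6·0 + 3·1 + 1·0) = (1, 6, 3)
w2 = Aw1 = (2·1 + 1·6 + 6·3; 1·1 + 6·6 + 3·3; 6·1 + 3·6 + 1·3) = (26, 46, 27)
w3 = Aw2 = (260, 383, 321)
w4 = Aw3 = (2829, 3521, 3030)
The requested component of w4 is 3030.

3030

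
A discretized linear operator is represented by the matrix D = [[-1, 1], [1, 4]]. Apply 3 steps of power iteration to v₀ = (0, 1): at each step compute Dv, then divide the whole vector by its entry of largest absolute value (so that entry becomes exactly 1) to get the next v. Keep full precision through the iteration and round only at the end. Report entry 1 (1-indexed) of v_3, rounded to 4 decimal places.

0.1972

Dv0 = (1.00000, 4.00000); divide by 4.00000 → v1 = (0.25000, 1.00000)
Dv1 = (0.75000, 4.25000); divide by 4.25000 → v2 = (0.17647, 1.00000)
Dv2 = (0.82353, 4.17647); divide by 4.17647 → v3 = (0.19718, 1.00000)
Requested entry of v3: 14/71 = 0.1972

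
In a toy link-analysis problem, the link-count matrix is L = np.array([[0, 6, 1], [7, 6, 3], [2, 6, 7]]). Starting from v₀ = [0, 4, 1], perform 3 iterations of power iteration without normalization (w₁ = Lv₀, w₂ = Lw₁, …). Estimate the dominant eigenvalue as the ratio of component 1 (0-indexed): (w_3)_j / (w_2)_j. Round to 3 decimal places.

12.135

w1 = Lv₀ = (25, 27, 31)
w2 = Lw1 = (193, 430, 429)
w3 = Lw2 = (3009, 5218, 5969)
Ratio at component: 5218 / 430 = 12.135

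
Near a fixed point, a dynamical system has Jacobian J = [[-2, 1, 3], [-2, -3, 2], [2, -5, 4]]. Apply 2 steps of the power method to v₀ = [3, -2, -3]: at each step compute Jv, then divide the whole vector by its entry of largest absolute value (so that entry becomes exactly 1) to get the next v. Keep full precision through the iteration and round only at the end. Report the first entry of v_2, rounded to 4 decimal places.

0.6667

Jv0 = (-17.00000, -6.00000, 4.00000); divide by -17.00000 → v1 = (1.00000, 0.35294, -0.23529)
Jv1 = (-2.35294, -3.52941, -0.70588); divide by -3.52941 → v2 = (0.66667, 1.00000, 0.20000)
Requested entry of v2: 40/60 = 0.6667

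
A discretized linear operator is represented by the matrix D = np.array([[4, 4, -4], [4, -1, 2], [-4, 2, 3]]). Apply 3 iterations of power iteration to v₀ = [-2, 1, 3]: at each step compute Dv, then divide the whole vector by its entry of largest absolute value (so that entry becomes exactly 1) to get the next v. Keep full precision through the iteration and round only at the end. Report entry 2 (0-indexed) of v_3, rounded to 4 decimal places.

-0.7819

Dv0 = (-16.00000, -3.00000, 19.00000); divide by 19.00000 → v1 = (-0.84211, -0.15789, 1.00000)
Dv1 = (-8.00000, -1.21053, 6.05263); divide by -8.00000 → v2 = (1.00000, 0.15132, -0.75658)
Dv2 = (7.63158, 2.33553, -5.96711); divide by 7.63158 → v3 = (1.00000, 0.30603, -0.78190)
Requested entry of v3: 907/-1160 = -0.7819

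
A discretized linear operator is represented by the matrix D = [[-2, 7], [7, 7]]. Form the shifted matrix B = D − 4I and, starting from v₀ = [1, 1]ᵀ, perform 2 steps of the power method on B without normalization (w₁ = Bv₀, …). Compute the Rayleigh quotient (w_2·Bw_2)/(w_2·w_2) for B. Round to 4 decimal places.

B = D − 4I has rows (-6, 7); (7, 3)
w1 = Bv₀ = ((-6)·1 + 7·1; 7·1 + 3·1) = (1, 10)
w2 = Bw1 = ((-6)·1 + 7·10; 7·1 + 3·10) = (64, 37)
Bw2 = (-125, 559)
w2·Bw2 = 12683; w2·w2 = 5465; μ ≈ 12683/5465 = 2.3208

μ ≈ 2.3208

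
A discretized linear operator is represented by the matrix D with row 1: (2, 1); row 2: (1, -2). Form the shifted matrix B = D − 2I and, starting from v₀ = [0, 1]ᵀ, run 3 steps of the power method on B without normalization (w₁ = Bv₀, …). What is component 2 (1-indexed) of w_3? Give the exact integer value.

-72

B = D − 2I has rows (0, 1); (1, -4)
w1 = Bv₀ = (1, -4)
w2 = Bw1 = (-4, 17)
w3 = Bw2 = (17, -72)
Requested component of w3: -72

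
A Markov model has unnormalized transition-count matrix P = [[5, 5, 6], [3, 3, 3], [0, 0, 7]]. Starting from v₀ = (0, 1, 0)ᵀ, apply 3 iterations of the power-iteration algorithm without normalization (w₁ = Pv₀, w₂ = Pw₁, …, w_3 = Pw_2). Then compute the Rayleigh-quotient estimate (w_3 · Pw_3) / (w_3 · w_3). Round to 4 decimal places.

w1 = Pv₀ = (5, 3, 0)
w2 = Pw1 = (40, 24, 0)
w3 = Pw2 = (320, 192, 0)
Pw3 = (2560, 1536, 0)
w3·Pw3 = 320·2560 + 192·1536 + 0·0 = 1114112; w3·w3 = 320·320 + 192·192 + 0·0 = 139264
λ ≈ 1114112/139264 = 8.0000

8.0000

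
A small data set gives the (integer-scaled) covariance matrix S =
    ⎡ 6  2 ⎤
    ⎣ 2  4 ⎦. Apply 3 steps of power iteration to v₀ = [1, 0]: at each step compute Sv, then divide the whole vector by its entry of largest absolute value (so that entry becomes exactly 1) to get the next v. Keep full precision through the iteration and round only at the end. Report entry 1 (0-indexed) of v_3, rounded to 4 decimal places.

0.5714

Sv0 = (6.00000, 2.00000); divide by 6.00000 → v1 = (1.00000, 0.33333)
Sv1 = (6.66667, 3.33333); divide by 6.66667 → v2 = (1.00000, 0.50000)
Sv2 = (7.00000, 4.00000); divide by 7.00000 → v3 = (1.00000, 0.57143)
Requested entry of v3: 160/280 = 0.5714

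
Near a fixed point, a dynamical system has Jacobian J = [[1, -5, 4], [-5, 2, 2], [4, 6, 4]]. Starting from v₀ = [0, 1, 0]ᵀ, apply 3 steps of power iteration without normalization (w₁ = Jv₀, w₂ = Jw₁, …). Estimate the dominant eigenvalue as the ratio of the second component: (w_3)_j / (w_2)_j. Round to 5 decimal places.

w1 = Jv₀ = (1·0 + (-5)·1 + 4·0; (-5)·0 + 2·1 + 2·0; 4·0 + 6·1 + 4·0) = (-5, 2, 6)
w2 = Jw1 = (1·(-5) + (-5)·2 + 4·6; (-5)·(-5) + 2·2 + 2·6; 4·(-5) + 6·2 + 4·6) = (9, 41, 16)
w3 = Jw2 = (-132, 69, 346)
Ratio at component: 69 / 41 = 1.68293

λ ≈ 1.68293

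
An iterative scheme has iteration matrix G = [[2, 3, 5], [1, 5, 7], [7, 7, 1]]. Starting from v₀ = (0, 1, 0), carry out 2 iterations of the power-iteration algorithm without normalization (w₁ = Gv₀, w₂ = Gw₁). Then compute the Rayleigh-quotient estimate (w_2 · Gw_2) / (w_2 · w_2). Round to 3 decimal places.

λ ≈ 12.842

w1 = Gv₀ = (2·0 + 3·1 + 5·0; 1·0 + 5·1 + 7·0; 7·0 + 7·1 + 1·0) = (3, 5, 7)
w2 = Gw1 = (2·3 + 3·5 + 5·7; 1·3 + 5·5 + 7·7; 7·3 + 7·5 + 1·7) = (56, 77, 63)
Gw2 = (658, 882, 994)
w2·Gw2 = 56·658 + 77·882 + 63·994 = 167384; w2·w2 = 56·56 + 77·77 + 63·63 = 13034
λ ≈ 167384/13034 = 12.842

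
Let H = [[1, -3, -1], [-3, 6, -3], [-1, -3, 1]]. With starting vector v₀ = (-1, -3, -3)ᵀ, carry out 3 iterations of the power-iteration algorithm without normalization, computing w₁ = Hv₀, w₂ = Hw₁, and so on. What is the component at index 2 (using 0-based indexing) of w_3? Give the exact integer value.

262

w1 = Hv₀ = (1·(-1) + (-3)·(-3) + (-1)·(-3); (-3)·(-1) + 6·(-3) + (-3)·(-3); (-1)·(-1) + (-3)·(-3) + 1·(-3)) = (11, -6, 7)
w2 = Hw1 = (1·11 + (-3)·(-6) + (-1)·7; (-3)·11 + 6·(-6) + (-3)·7; (-1)·11 + (-3)·(-6) + 1·7) = (22, -90, 14)
w3 = Hw2 = (278, -648, 262)
The requested component of w3 is 262.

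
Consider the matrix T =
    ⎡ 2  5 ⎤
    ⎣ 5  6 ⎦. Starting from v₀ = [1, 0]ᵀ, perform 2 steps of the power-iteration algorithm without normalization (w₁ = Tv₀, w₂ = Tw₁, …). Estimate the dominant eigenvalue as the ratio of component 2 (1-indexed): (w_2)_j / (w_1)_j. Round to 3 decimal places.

λ ≈ 8.000

w1 = Tv₀ = (2·1 + 5·0; 5·1 + 6·0) = (2, 5)
w2 = Tw1 = (2·2 + 5·5; 5·2 + 6·5) = (29, 40)
Ratio at component: 40 / 5 = 8.000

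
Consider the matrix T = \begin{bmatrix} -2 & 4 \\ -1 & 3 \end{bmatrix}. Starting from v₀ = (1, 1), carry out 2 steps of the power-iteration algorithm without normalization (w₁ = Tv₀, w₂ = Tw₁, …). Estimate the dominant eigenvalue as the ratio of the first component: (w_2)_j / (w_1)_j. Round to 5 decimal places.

w1 = Tv₀ = ((-2)·1 + 4·1; (-1)·1 + 3·1) = (2, 2)
w2 = Tw1 = ((-2)·2 + 4·2; (-1)·2 + 3·2) = (4, 4)
Ratio at component: 4 / 2 = 2.00000

2.00000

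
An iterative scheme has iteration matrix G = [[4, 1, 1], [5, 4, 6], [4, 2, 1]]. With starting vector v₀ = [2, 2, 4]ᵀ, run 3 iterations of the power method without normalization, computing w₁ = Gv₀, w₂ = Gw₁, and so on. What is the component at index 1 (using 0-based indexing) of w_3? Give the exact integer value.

w1 = Gv₀ = (4·2 + 1·2 + 1·4; 5·2 + 4·2 + 6·4; 4·2 + 2·2 + 1·4) = (14, 42, 16)
w2 = Gw1 = (4·14 + 1·42 + 1·16; 5·14 + 4·42 + 6·16; 4·14 + 2·42 + 1·16) = (114, 334, 156)
w3 = Gw2 = (946, 2842, 1280)
The requested component of w3 is 2842.

2842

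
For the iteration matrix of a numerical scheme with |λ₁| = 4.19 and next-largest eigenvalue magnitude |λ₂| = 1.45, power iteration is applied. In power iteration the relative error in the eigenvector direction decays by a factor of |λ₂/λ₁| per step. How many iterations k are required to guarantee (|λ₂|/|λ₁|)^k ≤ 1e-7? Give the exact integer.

|λ₂/λ₁| = 1.45/4.19 = 0.34606
Need k ≥ ln(1e-7) / ln(0.34606) = -16.1181 / -1.0611 ≈ 15.189
Smallest integer k satisfying the bound: 16

16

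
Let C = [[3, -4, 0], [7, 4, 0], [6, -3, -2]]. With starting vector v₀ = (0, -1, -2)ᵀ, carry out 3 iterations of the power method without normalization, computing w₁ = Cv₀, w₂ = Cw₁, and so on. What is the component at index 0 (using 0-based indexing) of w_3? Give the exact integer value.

36

w1 = Cv₀ = (3·0 + (-4)·(-1) + 0·(-2); 7·0 + 4·(-1) + 0·(-2); 6·0 + (-3)·(-1) + (-2)·(-2)) = (4, -4, 7)
w2 = Cw1 = (3·4 + (-4)·(-4) + 0·7; 7·4 + 4·(-4) + 0·7; 6·4 + (-3)·(-4) + (-2)·7) = (28, 12, 22)
w3 = Cw2 = (36, 244, 88)
The requested component of w3 is 36.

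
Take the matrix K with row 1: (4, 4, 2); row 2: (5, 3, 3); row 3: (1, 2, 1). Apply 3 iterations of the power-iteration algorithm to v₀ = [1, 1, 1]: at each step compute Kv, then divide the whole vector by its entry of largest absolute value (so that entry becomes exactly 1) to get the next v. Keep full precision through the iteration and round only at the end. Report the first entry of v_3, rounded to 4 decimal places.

Kv0 = (10.00000, 11.00000, 4.00000); divide by 11.00000 → v1 = (0.90909, 1.00000, 0.36364)
Kv1 = (8.36364, 8.63636, 3.27273); divide by 8.63636 → v2 = (0.96842, 1.00000, 0.37895)
Kv2 = (8.63158, 8.97895, 3.34737); divide by 8.97895 → v3 = (0.96131, 1.00000, 0.37280)
Requested entry of v3: 820/853 = 0.9613

0.9613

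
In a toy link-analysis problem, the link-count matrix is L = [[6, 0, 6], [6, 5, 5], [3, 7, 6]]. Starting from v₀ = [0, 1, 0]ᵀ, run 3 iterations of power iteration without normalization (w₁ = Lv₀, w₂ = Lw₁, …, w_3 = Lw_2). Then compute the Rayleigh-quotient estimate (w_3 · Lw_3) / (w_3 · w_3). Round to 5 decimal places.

w1 = Lv₀ = (6·0 + 0·1 + 6·0; 6·0 + 5·1 + 5·0; 3·0 + 7·1 + 6·0) = (0, 5, 7)
w2 = Lw1 = (6·0 + 0·5 + 6·7; 6·0 + 5·5 + 5·7; 3·0 + 7·5 + 6·7) = (42, 60, 77)
w3 = Lw2 = (714, 937, 1008)
Lw3 = (10332, 14009, 14749)
w3·Lw3 = 714·10332 + 937·14009 + 1008·14749 = 35370473; w3·w3 = 714·714 + 937·937 + 1008·1008 = 2403829
λ ≈ 35370473/2403829 = 14.71422

14.71422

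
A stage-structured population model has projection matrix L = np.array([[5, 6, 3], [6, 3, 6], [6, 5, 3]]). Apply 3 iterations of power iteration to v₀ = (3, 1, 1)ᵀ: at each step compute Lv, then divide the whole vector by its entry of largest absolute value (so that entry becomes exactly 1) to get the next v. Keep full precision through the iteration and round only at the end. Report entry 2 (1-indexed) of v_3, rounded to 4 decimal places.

1.0000

Lv0 = (24.00000, 27.00000, 26.00000); divide by 27.00000 → v1 = (0.88889, 1.00000, 0.96296)
Lv1 = (13.33333, 14.11111, 13.22222); divide by 14.11111 → v2 = (0.94488, 1.00000, 0.93701)
Lv2 = (13.53543, 14.29134, 13.48031); divide by 14.29134 → v3 = (0.94711, 1.00000, 0.94325)
Requested entry of v3: 5445/5445 = 1.0000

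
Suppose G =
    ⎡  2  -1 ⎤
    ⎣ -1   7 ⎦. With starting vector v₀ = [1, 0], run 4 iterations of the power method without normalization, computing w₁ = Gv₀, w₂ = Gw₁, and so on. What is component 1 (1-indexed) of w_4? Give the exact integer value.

106

w1 = Gv₀ = (2, -1)
w2 = Gw1 = (5, -9)
w3 = Gw2 = (19, -68)
w4 = Gw3 = (106, -495)
The requested component of w4 is 106.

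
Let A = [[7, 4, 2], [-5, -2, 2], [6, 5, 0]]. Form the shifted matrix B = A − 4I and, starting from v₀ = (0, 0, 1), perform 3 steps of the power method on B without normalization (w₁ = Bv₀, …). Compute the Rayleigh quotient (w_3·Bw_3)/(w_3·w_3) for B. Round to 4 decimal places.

μ ≈ -7.7306

B = A − 4I has rows (3, 4, 2); (-5, -6, 2); (6, 5, -4)
w1 = Bv₀ = (3·0 + 4·0 + 2·1; (-5)·0 + (-6)·0 + 2·1; 6·0 + 5·0 + (-4)·1) = (2, 2, -4)
w2 = Bw1 = (3·2 + 4·2 + 2·(-4); (-5)·2 + (-6)·2 + 2·(-4); 6·2 + 5·2 + (-4)·(-4)) = (6, -30, 38)
w3 = Bw2 = (-26, 226, -266)
Bw3 = (294, -1758, 2038)
w3·Bw3 = -947060; w3·w3 = 122508; μ ≈ -947060/122508 = -7.7306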